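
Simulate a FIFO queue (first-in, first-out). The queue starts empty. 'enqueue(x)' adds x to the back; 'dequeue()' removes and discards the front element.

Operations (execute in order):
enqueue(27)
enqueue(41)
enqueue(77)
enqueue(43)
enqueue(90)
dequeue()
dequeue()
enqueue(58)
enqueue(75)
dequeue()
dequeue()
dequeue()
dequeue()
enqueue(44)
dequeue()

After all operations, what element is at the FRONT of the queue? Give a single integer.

Answer: 44

Derivation:
enqueue(27): queue = [27]
enqueue(41): queue = [27, 41]
enqueue(77): queue = [27, 41, 77]
enqueue(43): queue = [27, 41, 77, 43]
enqueue(90): queue = [27, 41, 77, 43, 90]
dequeue(): queue = [41, 77, 43, 90]
dequeue(): queue = [77, 43, 90]
enqueue(58): queue = [77, 43, 90, 58]
enqueue(75): queue = [77, 43, 90, 58, 75]
dequeue(): queue = [43, 90, 58, 75]
dequeue(): queue = [90, 58, 75]
dequeue(): queue = [58, 75]
dequeue(): queue = [75]
enqueue(44): queue = [75, 44]
dequeue(): queue = [44]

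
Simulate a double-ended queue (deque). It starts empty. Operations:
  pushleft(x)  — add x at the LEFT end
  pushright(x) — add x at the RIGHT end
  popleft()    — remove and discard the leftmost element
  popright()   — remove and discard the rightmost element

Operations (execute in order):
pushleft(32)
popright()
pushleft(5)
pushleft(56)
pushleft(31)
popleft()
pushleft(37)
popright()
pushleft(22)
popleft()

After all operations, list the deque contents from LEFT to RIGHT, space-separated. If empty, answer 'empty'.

pushleft(32): [32]
popright(): []
pushleft(5): [5]
pushleft(56): [56, 5]
pushleft(31): [31, 56, 5]
popleft(): [56, 5]
pushleft(37): [37, 56, 5]
popright(): [37, 56]
pushleft(22): [22, 37, 56]
popleft(): [37, 56]

Answer: 37 56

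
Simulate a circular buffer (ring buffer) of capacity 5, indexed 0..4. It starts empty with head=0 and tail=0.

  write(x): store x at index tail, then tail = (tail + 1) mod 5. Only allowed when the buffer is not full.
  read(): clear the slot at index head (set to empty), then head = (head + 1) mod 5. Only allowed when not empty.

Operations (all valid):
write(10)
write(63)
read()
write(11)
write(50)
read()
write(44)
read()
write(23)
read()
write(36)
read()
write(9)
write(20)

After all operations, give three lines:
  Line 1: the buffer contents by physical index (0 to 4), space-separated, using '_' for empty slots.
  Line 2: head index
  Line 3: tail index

Answer: 23 36 9 20 _
0
4

Derivation:
write(10): buf=[10 _ _ _ _], head=0, tail=1, size=1
write(63): buf=[10 63 _ _ _], head=0, tail=2, size=2
read(): buf=[_ 63 _ _ _], head=1, tail=2, size=1
write(11): buf=[_ 63 11 _ _], head=1, tail=3, size=2
write(50): buf=[_ 63 11 50 _], head=1, tail=4, size=3
read(): buf=[_ _ 11 50 _], head=2, tail=4, size=2
write(44): buf=[_ _ 11 50 44], head=2, tail=0, size=3
read(): buf=[_ _ _ 50 44], head=3, tail=0, size=2
write(23): buf=[23 _ _ 50 44], head=3, tail=1, size=3
read(): buf=[23 _ _ _ 44], head=4, tail=1, size=2
write(36): buf=[23 36 _ _ 44], head=4, tail=2, size=3
read(): buf=[23 36 _ _ _], head=0, tail=2, size=2
write(9): buf=[23 36 9 _ _], head=0, tail=3, size=3
write(20): buf=[23 36 9 20 _], head=0, tail=4, size=4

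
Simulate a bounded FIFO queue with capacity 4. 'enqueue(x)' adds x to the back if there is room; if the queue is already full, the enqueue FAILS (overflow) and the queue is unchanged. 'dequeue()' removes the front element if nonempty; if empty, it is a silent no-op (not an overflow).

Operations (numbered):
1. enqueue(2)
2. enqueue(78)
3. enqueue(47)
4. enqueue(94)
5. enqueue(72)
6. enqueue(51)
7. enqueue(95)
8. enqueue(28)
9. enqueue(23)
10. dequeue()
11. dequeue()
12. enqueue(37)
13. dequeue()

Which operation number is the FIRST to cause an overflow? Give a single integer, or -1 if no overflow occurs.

1. enqueue(2): size=1
2. enqueue(78): size=2
3. enqueue(47): size=3
4. enqueue(94): size=4
5. enqueue(72): size=4=cap → OVERFLOW (fail)
6. enqueue(51): size=4=cap → OVERFLOW (fail)
7. enqueue(95): size=4=cap → OVERFLOW (fail)
8. enqueue(28): size=4=cap → OVERFLOW (fail)
9. enqueue(23): size=4=cap → OVERFLOW (fail)
10. dequeue(): size=3
11. dequeue(): size=2
12. enqueue(37): size=3
13. dequeue(): size=2

Answer: 5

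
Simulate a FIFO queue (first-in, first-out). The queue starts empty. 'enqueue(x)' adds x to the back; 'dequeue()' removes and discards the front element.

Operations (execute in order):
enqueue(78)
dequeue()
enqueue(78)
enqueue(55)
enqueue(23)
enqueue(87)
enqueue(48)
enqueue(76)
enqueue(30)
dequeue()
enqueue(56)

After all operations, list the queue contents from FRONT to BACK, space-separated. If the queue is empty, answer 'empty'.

Answer: 55 23 87 48 76 30 56

Derivation:
enqueue(78): [78]
dequeue(): []
enqueue(78): [78]
enqueue(55): [78, 55]
enqueue(23): [78, 55, 23]
enqueue(87): [78, 55, 23, 87]
enqueue(48): [78, 55, 23, 87, 48]
enqueue(76): [78, 55, 23, 87, 48, 76]
enqueue(30): [78, 55, 23, 87, 48, 76, 30]
dequeue(): [55, 23, 87, 48, 76, 30]
enqueue(56): [55, 23, 87, 48, 76, 30, 56]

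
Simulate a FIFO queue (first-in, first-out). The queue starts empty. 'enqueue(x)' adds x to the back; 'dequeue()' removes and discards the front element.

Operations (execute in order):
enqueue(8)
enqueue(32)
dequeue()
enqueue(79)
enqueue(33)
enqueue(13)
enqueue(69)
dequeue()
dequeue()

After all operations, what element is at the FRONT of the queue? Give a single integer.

enqueue(8): queue = [8]
enqueue(32): queue = [8, 32]
dequeue(): queue = [32]
enqueue(79): queue = [32, 79]
enqueue(33): queue = [32, 79, 33]
enqueue(13): queue = [32, 79, 33, 13]
enqueue(69): queue = [32, 79, 33, 13, 69]
dequeue(): queue = [79, 33, 13, 69]
dequeue(): queue = [33, 13, 69]

Answer: 33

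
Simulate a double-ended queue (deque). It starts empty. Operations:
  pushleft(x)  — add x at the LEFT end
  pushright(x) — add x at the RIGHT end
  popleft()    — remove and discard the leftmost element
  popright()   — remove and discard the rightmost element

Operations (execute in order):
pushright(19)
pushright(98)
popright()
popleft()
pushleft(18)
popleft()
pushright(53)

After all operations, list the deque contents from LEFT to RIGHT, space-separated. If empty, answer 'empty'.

Answer: 53

Derivation:
pushright(19): [19]
pushright(98): [19, 98]
popright(): [19]
popleft(): []
pushleft(18): [18]
popleft(): []
pushright(53): [53]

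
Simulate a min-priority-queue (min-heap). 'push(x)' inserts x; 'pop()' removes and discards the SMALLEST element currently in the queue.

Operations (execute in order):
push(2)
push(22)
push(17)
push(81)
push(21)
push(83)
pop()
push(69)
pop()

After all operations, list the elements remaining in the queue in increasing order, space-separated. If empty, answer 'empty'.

push(2): heap contents = [2]
push(22): heap contents = [2, 22]
push(17): heap contents = [2, 17, 22]
push(81): heap contents = [2, 17, 22, 81]
push(21): heap contents = [2, 17, 21, 22, 81]
push(83): heap contents = [2, 17, 21, 22, 81, 83]
pop() → 2: heap contents = [17, 21, 22, 81, 83]
push(69): heap contents = [17, 21, 22, 69, 81, 83]
pop() → 17: heap contents = [21, 22, 69, 81, 83]

Answer: 21 22 69 81 83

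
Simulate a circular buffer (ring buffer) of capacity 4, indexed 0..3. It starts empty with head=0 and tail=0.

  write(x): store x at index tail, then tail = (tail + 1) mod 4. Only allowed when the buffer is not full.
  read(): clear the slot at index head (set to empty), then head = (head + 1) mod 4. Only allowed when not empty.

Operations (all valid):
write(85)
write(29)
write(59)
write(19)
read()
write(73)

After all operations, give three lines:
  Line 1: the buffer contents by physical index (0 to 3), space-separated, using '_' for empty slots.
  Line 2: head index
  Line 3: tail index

write(85): buf=[85 _ _ _], head=0, tail=1, size=1
write(29): buf=[85 29 _ _], head=0, tail=2, size=2
write(59): buf=[85 29 59 _], head=0, tail=3, size=3
write(19): buf=[85 29 59 19], head=0, tail=0, size=4
read(): buf=[_ 29 59 19], head=1, tail=0, size=3
write(73): buf=[73 29 59 19], head=1, tail=1, size=4

Answer: 73 29 59 19
1
1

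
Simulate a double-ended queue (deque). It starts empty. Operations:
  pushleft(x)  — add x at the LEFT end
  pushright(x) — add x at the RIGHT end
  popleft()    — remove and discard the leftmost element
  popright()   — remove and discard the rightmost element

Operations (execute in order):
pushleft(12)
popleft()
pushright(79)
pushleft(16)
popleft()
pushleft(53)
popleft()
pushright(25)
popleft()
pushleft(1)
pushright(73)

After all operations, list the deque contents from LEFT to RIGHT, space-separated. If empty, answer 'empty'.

pushleft(12): [12]
popleft(): []
pushright(79): [79]
pushleft(16): [16, 79]
popleft(): [79]
pushleft(53): [53, 79]
popleft(): [79]
pushright(25): [79, 25]
popleft(): [25]
pushleft(1): [1, 25]
pushright(73): [1, 25, 73]

Answer: 1 25 73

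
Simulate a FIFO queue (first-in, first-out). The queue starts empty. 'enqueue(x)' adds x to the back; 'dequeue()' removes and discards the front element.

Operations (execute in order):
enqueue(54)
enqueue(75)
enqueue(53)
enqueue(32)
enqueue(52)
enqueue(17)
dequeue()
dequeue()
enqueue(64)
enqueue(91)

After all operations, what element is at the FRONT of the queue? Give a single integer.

Answer: 53

Derivation:
enqueue(54): queue = [54]
enqueue(75): queue = [54, 75]
enqueue(53): queue = [54, 75, 53]
enqueue(32): queue = [54, 75, 53, 32]
enqueue(52): queue = [54, 75, 53, 32, 52]
enqueue(17): queue = [54, 75, 53, 32, 52, 17]
dequeue(): queue = [75, 53, 32, 52, 17]
dequeue(): queue = [53, 32, 52, 17]
enqueue(64): queue = [53, 32, 52, 17, 64]
enqueue(91): queue = [53, 32, 52, 17, 64, 91]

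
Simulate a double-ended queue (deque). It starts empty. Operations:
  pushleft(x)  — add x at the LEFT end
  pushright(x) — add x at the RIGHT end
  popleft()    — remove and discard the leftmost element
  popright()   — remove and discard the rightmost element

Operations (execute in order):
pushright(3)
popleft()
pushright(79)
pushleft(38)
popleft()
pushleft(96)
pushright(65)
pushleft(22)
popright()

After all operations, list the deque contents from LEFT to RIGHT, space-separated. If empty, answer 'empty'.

pushright(3): [3]
popleft(): []
pushright(79): [79]
pushleft(38): [38, 79]
popleft(): [79]
pushleft(96): [96, 79]
pushright(65): [96, 79, 65]
pushleft(22): [22, 96, 79, 65]
popright(): [22, 96, 79]

Answer: 22 96 79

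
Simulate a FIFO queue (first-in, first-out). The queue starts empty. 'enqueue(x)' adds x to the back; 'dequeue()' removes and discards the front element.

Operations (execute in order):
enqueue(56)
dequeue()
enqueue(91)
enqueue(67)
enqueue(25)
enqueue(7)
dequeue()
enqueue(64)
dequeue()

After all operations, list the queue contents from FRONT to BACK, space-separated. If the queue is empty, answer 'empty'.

Answer: 25 7 64

Derivation:
enqueue(56): [56]
dequeue(): []
enqueue(91): [91]
enqueue(67): [91, 67]
enqueue(25): [91, 67, 25]
enqueue(7): [91, 67, 25, 7]
dequeue(): [67, 25, 7]
enqueue(64): [67, 25, 7, 64]
dequeue(): [25, 7, 64]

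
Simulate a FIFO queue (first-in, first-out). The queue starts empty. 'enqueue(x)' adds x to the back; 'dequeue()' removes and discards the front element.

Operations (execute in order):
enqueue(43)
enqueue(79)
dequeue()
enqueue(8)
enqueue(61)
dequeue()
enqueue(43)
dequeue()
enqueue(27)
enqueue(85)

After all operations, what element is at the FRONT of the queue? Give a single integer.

Answer: 61

Derivation:
enqueue(43): queue = [43]
enqueue(79): queue = [43, 79]
dequeue(): queue = [79]
enqueue(8): queue = [79, 8]
enqueue(61): queue = [79, 8, 61]
dequeue(): queue = [8, 61]
enqueue(43): queue = [8, 61, 43]
dequeue(): queue = [61, 43]
enqueue(27): queue = [61, 43, 27]
enqueue(85): queue = [61, 43, 27, 85]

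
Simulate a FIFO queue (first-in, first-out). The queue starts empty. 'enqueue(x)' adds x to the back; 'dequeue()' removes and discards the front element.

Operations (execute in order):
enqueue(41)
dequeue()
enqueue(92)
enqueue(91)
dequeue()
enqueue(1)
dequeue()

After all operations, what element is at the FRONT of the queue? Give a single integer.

enqueue(41): queue = [41]
dequeue(): queue = []
enqueue(92): queue = [92]
enqueue(91): queue = [92, 91]
dequeue(): queue = [91]
enqueue(1): queue = [91, 1]
dequeue(): queue = [1]

Answer: 1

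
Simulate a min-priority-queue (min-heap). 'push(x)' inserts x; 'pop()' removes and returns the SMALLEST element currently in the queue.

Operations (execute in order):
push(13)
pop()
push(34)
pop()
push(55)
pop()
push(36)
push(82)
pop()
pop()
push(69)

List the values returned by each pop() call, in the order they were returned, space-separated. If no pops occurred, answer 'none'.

push(13): heap contents = [13]
pop() → 13: heap contents = []
push(34): heap contents = [34]
pop() → 34: heap contents = []
push(55): heap contents = [55]
pop() → 55: heap contents = []
push(36): heap contents = [36]
push(82): heap contents = [36, 82]
pop() → 36: heap contents = [82]
pop() → 82: heap contents = []
push(69): heap contents = [69]

Answer: 13 34 55 36 82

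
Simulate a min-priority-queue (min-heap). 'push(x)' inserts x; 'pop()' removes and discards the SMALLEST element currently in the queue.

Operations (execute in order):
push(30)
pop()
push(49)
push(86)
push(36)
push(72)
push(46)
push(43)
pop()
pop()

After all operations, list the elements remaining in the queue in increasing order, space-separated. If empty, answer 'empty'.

push(30): heap contents = [30]
pop() → 30: heap contents = []
push(49): heap contents = [49]
push(86): heap contents = [49, 86]
push(36): heap contents = [36, 49, 86]
push(72): heap contents = [36, 49, 72, 86]
push(46): heap contents = [36, 46, 49, 72, 86]
push(43): heap contents = [36, 43, 46, 49, 72, 86]
pop() → 36: heap contents = [43, 46, 49, 72, 86]
pop() → 43: heap contents = [46, 49, 72, 86]

Answer: 46 49 72 86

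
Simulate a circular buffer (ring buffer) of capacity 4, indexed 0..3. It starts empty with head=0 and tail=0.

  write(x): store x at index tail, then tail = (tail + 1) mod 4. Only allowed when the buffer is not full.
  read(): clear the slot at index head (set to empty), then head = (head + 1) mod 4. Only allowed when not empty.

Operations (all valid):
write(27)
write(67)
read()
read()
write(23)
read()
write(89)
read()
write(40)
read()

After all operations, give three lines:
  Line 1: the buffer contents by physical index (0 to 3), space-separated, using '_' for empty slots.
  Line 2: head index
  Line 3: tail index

write(27): buf=[27 _ _ _], head=0, tail=1, size=1
write(67): buf=[27 67 _ _], head=0, tail=2, size=2
read(): buf=[_ 67 _ _], head=1, tail=2, size=1
read(): buf=[_ _ _ _], head=2, tail=2, size=0
write(23): buf=[_ _ 23 _], head=2, tail=3, size=1
read(): buf=[_ _ _ _], head=3, tail=3, size=0
write(89): buf=[_ _ _ 89], head=3, tail=0, size=1
read(): buf=[_ _ _ _], head=0, tail=0, size=0
write(40): buf=[40 _ _ _], head=0, tail=1, size=1
read(): buf=[_ _ _ _], head=1, tail=1, size=0

Answer: _ _ _ _
1
1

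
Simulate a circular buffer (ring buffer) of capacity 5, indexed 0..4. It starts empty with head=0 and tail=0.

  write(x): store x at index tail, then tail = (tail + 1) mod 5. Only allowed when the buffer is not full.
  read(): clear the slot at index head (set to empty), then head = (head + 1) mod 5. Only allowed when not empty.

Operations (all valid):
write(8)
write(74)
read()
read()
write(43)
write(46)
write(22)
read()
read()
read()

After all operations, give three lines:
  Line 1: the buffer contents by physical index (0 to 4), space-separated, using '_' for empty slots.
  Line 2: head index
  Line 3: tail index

write(8): buf=[8 _ _ _ _], head=0, tail=1, size=1
write(74): buf=[8 74 _ _ _], head=0, tail=2, size=2
read(): buf=[_ 74 _ _ _], head=1, tail=2, size=1
read(): buf=[_ _ _ _ _], head=2, tail=2, size=0
write(43): buf=[_ _ 43 _ _], head=2, tail=3, size=1
write(46): buf=[_ _ 43 46 _], head=2, tail=4, size=2
write(22): buf=[_ _ 43 46 22], head=2, tail=0, size=3
read(): buf=[_ _ _ 46 22], head=3, tail=0, size=2
read(): buf=[_ _ _ _ 22], head=4, tail=0, size=1
read(): buf=[_ _ _ _ _], head=0, tail=0, size=0

Answer: _ _ _ _ _
0
0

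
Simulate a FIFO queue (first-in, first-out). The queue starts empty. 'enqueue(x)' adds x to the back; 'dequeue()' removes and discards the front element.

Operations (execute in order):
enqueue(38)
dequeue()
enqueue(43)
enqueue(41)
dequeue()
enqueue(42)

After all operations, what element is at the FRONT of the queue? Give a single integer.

Answer: 41

Derivation:
enqueue(38): queue = [38]
dequeue(): queue = []
enqueue(43): queue = [43]
enqueue(41): queue = [43, 41]
dequeue(): queue = [41]
enqueue(42): queue = [41, 42]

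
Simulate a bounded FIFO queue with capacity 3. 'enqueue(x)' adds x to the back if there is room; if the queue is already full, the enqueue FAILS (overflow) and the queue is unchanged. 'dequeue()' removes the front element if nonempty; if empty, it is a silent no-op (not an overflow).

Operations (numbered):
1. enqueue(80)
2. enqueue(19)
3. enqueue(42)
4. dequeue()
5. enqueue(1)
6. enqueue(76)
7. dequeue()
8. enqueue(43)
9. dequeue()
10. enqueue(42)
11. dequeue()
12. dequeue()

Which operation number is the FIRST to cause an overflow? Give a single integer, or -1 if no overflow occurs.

Answer: 6

Derivation:
1. enqueue(80): size=1
2. enqueue(19): size=2
3. enqueue(42): size=3
4. dequeue(): size=2
5. enqueue(1): size=3
6. enqueue(76): size=3=cap → OVERFLOW (fail)
7. dequeue(): size=2
8. enqueue(43): size=3
9. dequeue(): size=2
10. enqueue(42): size=3
11. dequeue(): size=2
12. dequeue(): size=1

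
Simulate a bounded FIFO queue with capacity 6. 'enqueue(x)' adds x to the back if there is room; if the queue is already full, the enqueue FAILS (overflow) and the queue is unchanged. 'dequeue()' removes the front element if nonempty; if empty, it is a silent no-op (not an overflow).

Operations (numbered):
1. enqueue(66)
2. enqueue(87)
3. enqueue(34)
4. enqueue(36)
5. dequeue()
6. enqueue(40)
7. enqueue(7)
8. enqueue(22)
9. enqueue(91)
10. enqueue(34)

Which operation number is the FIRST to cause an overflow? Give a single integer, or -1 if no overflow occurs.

Answer: 9

Derivation:
1. enqueue(66): size=1
2. enqueue(87): size=2
3. enqueue(34): size=3
4. enqueue(36): size=4
5. dequeue(): size=3
6. enqueue(40): size=4
7. enqueue(7): size=5
8. enqueue(22): size=6
9. enqueue(91): size=6=cap → OVERFLOW (fail)
10. enqueue(34): size=6=cap → OVERFLOW (fail)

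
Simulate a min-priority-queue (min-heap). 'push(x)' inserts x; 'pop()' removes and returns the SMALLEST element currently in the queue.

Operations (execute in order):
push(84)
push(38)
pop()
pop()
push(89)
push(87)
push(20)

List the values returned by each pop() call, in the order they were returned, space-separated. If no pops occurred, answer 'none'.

push(84): heap contents = [84]
push(38): heap contents = [38, 84]
pop() → 38: heap contents = [84]
pop() → 84: heap contents = []
push(89): heap contents = [89]
push(87): heap contents = [87, 89]
push(20): heap contents = [20, 87, 89]

Answer: 38 84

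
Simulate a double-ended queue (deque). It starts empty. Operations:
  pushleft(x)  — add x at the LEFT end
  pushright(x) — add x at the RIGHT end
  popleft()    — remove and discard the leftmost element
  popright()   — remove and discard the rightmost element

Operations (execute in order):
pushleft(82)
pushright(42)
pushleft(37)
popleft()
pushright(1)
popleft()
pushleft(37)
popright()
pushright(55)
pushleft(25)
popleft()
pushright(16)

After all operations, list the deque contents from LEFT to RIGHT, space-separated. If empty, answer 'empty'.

pushleft(82): [82]
pushright(42): [82, 42]
pushleft(37): [37, 82, 42]
popleft(): [82, 42]
pushright(1): [82, 42, 1]
popleft(): [42, 1]
pushleft(37): [37, 42, 1]
popright(): [37, 42]
pushright(55): [37, 42, 55]
pushleft(25): [25, 37, 42, 55]
popleft(): [37, 42, 55]
pushright(16): [37, 42, 55, 16]

Answer: 37 42 55 16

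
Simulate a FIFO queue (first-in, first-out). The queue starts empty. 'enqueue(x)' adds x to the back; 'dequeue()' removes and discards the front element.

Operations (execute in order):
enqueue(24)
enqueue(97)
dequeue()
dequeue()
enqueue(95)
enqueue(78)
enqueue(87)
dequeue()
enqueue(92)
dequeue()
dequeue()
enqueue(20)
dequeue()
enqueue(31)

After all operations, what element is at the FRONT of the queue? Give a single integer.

enqueue(24): queue = [24]
enqueue(97): queue = [24, 97]
dequeue(): queue = [97]
dequeue(): queue = []
enqueue(95): queue = [95]
enqueue(78): queue = [95, 78]
enqueue(87): queue = [95, 78, 87]
dequeue(): queue = [78, 87]
enqueue(92): queue = [78, 87, 92]
dequeue(): queue = [87, 92]
dequeue(): queue = [92]
enqueue(20): queue = [92, 20]
dequeue(): queue = [20]
enqueue(31): queue = [20, 31]

Answer: 20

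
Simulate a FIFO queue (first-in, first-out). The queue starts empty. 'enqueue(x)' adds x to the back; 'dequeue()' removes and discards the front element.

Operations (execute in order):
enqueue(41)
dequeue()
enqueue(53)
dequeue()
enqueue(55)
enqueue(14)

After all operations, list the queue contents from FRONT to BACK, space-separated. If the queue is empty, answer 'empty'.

enqueue(41): [41]
dequeue(): []
enqueue(53): [53]
dequeue(): []
enqueue(55): [55]
enqueue(14): [55, 14]

Answer: 55 14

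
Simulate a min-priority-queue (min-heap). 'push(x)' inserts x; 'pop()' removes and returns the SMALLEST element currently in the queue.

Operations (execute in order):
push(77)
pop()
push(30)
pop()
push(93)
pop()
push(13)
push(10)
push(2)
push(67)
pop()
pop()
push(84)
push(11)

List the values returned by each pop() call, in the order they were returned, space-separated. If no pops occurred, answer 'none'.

Answer: 77 30 93 2 10

Derivation:
push(77): heap contents = [77]
pop() → 77: heap contents = []
push(30): heap contents = [30]
pop() → 30: heap contents = []
push(93): heap contents = [93]
pop() → 93: heap contents = []
push(13): heap contents = [13]
push(10): heap contents = [10, 13]
push(2): heap contents = [2, 10, 13]
push(67): heap contents = [2, 10, 13, 67]
pop() → 2: heap contents = [10, 13, 67]
pop() → 10: heap contents = [13, 67]
push(84): heap contents = [13, 67, 84]
push(11): heap contents = [11, 13, 67, 84]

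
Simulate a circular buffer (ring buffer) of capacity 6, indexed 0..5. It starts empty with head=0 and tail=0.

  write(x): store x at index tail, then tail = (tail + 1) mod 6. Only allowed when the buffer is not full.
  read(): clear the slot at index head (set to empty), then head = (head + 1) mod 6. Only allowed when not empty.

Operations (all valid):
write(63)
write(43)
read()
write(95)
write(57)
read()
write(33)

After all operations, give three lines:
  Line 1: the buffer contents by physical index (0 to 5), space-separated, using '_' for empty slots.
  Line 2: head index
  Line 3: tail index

Answer: _ _ 95 57 33 _
2
5

Derivation:
write(63): buf=[63 _ _ _ _ _], head=0, tail=1, size=1
write(43): buf=[63 43 _ _ _ _], head=0, tail=2, size=2
read(): buf=[_ 43 _ _ _ _], head=1, tail=2, size=1
write(95): buf=[_ 43 95 _ _ _], head=1, tail=3, size=2
write(57): buf=[_ 43 95 57 _ _], head=1, tail=4, size=3
read(): buf=[_ _ 95 57 _ _], head=2, tail=4, size=2
write(33): buf=[_ _ 95 57 33 _], head=2, tail=5, size=3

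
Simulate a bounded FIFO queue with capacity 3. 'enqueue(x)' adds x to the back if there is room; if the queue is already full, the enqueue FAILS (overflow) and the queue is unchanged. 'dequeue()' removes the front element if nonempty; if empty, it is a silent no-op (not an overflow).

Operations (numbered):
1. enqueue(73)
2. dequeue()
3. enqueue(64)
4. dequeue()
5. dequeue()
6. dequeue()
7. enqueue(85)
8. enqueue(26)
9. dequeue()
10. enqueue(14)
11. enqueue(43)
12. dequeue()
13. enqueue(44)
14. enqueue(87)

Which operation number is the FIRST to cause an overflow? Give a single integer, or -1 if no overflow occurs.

Answer: 14

Derivation:
1. enqueue(73): size=1
2. dequeue(): size=0
3. enqueue(64): size=1
4. dequeue(): size=0
5. dequeue(): empty, no-op, size=0
6. dequeue(): empty, no-op, size=0
7. enqueue(85): size=1
8. enqueue(26): size=2
9. dequeue(): size=1
10. enqueue(14): size=2
11. enqueue(43): size=3
12. dequeue(): size=2
13. enqueue(44): size=3
14. enqueue(87): size=3=cap → OVERFLOW (fail)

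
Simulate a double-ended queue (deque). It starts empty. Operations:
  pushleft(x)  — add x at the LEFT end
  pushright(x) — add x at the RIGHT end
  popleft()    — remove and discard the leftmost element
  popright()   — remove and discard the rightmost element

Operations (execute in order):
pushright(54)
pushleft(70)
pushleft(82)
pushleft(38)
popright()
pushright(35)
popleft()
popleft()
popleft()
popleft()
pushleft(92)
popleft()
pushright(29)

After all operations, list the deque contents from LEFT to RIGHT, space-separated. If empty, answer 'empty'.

Answer: 29

Derivation:
pushright(54): [54]
pushleft(70): [70, 54]
pushleft(82): [82, 70, 54]
pushleft(38): [38, 82, 70, 54]
popright(): [38, 82, 70]
pushright(35): [38, 82, 70, 35]
popleft(): [82, 70, 35]
popleft(): [70, 35]
popleft(): [35]
popleft(): []
pushleft(92): [92]
popleft(): []
pushright(29): [29]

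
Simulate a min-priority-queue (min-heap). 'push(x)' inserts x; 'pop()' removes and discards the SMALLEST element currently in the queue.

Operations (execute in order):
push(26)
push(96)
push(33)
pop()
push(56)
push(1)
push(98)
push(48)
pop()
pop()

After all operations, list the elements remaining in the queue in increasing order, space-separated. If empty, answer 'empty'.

Answer: 48 56 96 98

Derivation:
push(26): heap contents = [26]
push(96): heap contents = [26, 96]
push(33): heap contents = [26, 33, 96]
pop() → 26: heap contents = [33, 96]
push(56): heap contents = [33, 56, 96]
push(1): heap contents = [1, 33, 56, 96]
push(98): heap contents = [1, 33, 56, 96, 98]
push(48): heap contents = [1, 33, 48, 56, 96, 98]
pop() → 1: heap contents = [33, 48, 56, 96, 98]
pop() → 33: heap contents = [48, 56, 96, 98]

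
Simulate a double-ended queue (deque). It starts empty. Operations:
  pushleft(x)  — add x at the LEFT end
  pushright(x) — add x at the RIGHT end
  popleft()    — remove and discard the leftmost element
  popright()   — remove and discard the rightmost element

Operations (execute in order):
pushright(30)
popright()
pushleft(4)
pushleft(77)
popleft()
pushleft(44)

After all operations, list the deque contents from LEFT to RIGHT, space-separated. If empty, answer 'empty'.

pushright(30): [30]
popright(): []
pushleft(4): [4]
pushleft(77): [77, 4]
popleft(): [4]
pushleft(44): [44, 4]

Answer: 44 4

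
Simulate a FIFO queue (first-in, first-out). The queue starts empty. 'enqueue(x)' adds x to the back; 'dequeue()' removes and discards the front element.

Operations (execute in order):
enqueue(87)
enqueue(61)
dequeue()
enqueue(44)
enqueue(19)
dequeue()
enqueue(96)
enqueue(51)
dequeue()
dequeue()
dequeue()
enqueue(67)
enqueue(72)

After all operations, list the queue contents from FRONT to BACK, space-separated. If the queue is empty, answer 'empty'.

enqueue(87): [87]
enqueue(61): [87, 61]
dequeue(): [61]
enqueue(44): [61, 44]
enqueue(19): [61, 44, 19]
dequeue(): [44, 19]
enqueue(96): [44, 19, 96]
enqueue(51): [44, 19, 96, 51]
dequeue(): [19, 96, 51]
dequeue(): [96, 51]
dequeue(): [51]
enqueue(67): [51, 67]
enqueue(72): [51, 67, 72]

Answer: 51 67 72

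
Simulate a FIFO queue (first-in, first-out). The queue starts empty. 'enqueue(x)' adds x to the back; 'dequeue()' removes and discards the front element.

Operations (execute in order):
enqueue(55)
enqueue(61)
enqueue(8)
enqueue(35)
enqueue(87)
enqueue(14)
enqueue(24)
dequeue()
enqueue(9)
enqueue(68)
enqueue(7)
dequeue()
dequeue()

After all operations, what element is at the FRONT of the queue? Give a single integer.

enqueue(55): queue = [55]
enqueue(61): queue = [55, 61]
enqueue(8): queue = [55, 61, 8]
enqueue(35): queue = [55, 61, 8, 35]
enqueue(87): queue = [55, 61, 8, 35, 87]
enqueue(14): queue = [55, 61, 8, 35, 87, 14]
enqueue(24): queue = [55, 61, 8, 35, 87, 14, 24]
dequeue(): queue = [61, 8, 35, 87, 14, 24]
enqueue(9): queue = [61, 8, 35, 87, 14, 24, 9]
enqueue(68): queue = [61, 8, 35, 87, 14, 24, 9, 68]
enqueue(7): queue = [61, 8, 35, 87, 14, 24, 9, 68, 7]
dequeue(): queue = [8, 35, 87, 14, 24, 9, 68, 7]
dequeue(): queue = [35, 87, 14, 24, 9, 68, 7]

Answer: 35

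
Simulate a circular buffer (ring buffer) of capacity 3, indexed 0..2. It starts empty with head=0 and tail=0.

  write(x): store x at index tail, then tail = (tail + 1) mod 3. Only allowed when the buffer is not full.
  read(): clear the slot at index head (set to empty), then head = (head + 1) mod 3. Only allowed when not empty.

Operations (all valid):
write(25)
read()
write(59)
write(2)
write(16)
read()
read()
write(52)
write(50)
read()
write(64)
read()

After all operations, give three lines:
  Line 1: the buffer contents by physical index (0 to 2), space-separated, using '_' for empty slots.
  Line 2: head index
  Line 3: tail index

write(25): buf=[25 _ _], head=0, tail=1, size=1
read(): buf=[_ _ _], head=1, tail=1, size=0
write(59): buf=[_ 59 _], head=1, tail=2, size=1
write(2): buf=[_ 59 2], head=1, tail=0, size=2
write(16): buf=[16 59 2], head=1, tail=1, size=3
read(): buf=[16 _ 2], head=2, tail=1, size=2
read(): buf=[16 _ _], head=0, tail=1, size=1
write(52): buf=[16 52 _], head=0, tail=2, size=2
write(50): buf=[16 52 50], head=0, tail=0, size=3
read(): buf=[_ 52 50], head=1, tail=0, size=2
write(64): buf=[64 52 50], head=1, tail=1, size=3
read(): buf=[64 _ 50], head=2, tail=1, size=2

Answer: 64 _ 50
2
1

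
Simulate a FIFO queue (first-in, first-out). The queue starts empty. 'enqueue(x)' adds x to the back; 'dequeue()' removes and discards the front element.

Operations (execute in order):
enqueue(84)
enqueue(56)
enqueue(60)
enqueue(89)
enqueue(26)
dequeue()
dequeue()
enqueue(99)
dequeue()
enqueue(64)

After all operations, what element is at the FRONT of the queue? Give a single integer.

enqueue(84): queue = [84]
enqueue(56): queue = [84, 56]
enqueue(60): queue = [84, 56, 60]
enqueue(89): queue = [84, 56, 60, 89]
enqueue(26): queue = [84, 56, 60, 89, 26]
dequeue(): queue = [56, 60, 89, 26]
dequeue(): queue = [60, 89, 26]
enqueue(99): queue = [60, 89, 26, 99]
dequeue(): queue = [89, 26, 99]
enqueue(64): queue = [89, 26, 99, 64]

Answer: 89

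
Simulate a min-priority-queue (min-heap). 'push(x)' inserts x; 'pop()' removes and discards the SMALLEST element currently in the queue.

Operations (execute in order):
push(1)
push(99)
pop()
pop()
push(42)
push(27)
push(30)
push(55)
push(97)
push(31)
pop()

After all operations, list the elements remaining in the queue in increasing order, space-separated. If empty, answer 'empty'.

Answer: 30 31 42 55 97

Derivation:
push(1): heap contents = [1]
push(99): heap contents = [1, 99]
pop() → 1: heap contents = [99]
pop() → 99: heap contents = []
push(42): heap contents = [42]
push(27): heap contents = [27, 42]
push(30): heap contents = [27, 30, 42]
push(55): heap contents = [27, 30, 42, 55]
push(97): heap contents = [27, 30, 42, 55, 97]
push(31): heap contents = [27, 30, 31, 42, 55, 97]
pop() → 27: heap contents = [30, 31, 42, 55, 97]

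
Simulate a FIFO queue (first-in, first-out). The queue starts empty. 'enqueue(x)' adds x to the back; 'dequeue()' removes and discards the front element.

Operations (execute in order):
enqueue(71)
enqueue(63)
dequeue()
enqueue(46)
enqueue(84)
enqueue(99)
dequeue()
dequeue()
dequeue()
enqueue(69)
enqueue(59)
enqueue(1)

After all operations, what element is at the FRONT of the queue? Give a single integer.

Answer: 99

Derivation:
enqueue(71): queue = [71]
enqueue(63): queue = [71, 63]
dequeue(): queue = [63]
enqueue(46): queue = [63, 46]
enqueue(84): queue = [63, 46, 84]
enqueue(99): queue = [63, 46, 84, 99]
dequeue(): queue = [46, 84, 99]
dequeue(): queue = [84, 99]
dequeue(): queue = [99]
enqueue(69): queue = [99, 69]
enqueue(59): queue = [99, 69, 59]
enqueue(1): queue = [99, 69, 59, 1]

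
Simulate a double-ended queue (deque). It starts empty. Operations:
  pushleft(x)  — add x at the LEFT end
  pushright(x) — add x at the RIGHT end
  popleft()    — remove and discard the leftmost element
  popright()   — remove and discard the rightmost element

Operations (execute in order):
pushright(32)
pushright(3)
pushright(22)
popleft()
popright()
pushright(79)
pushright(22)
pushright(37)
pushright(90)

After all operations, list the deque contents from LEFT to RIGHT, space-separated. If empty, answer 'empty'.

pushright(32): [32]
pushright(3): [32, 3]
pushright(22): [32, 3, 22]
popleft(): [3, 22]
popright(): [3]
pushright(79): [3, 79]
pushright(22): [3, 79, 22]
pushright(37): [3, 79, 22, 37]
pushright(90): [3, 79, 22, 37, 90]

Answer: 3 79 22 37 90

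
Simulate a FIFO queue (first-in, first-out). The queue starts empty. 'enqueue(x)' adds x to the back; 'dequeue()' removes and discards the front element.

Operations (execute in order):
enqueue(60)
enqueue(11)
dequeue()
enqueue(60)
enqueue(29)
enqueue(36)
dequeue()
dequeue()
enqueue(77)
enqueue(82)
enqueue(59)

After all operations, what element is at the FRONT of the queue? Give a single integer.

enqueue(60): queue = [60]
enqueue(11): queue = [60, 11]
dequeue(): queue = [11]
enqueue(60): queue = [11, 60]
enqueue(29): queue = [11, 60, 29]
enqueue(36): queue = [11, 60, 29, 36]
dequeue(): queue = [60, 29, 36]
dequeue(): queue = [29, 36]
enqueue(77): queue = [29, 36, 77]
enqueue(82): queue = [29, 36, 77, 82]
enqueue(59): queue = [29, 36, 77, 82, 59]

Answer: 29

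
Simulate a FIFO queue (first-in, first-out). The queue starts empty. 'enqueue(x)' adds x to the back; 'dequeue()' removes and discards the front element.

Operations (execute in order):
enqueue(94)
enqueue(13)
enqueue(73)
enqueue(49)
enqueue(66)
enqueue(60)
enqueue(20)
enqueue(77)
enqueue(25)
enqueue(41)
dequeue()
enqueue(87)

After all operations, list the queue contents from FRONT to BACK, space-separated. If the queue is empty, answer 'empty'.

enqueue(94): [94]
enqueue(13): [94, 13]
enqueue(73): [94, 13, 73]
enqueue(49): [94, 13, 73, 49]
enqueue(66): [94, 13, 73, 49, 66]
enqueue(60): [94, 13, 73, 49, 66, 60]
enqueue(20): [94, 13, 73, 49, 66, 60, 20]
enqueue(77): [94, 13, 73, 49, 66, 60, 20, 77]
enqueue(25): [94, 13, 73, 49, 66, 60, 20, 77, 25]
enqueue(41): [94, 13, 73, 49, 66, 60, 20, 77, 25, 41]
dequeue(): [13, 73, 49, 66, 60, 20, 77, 25, 41]
enqueue(87): [13, 73, 49, 66, 60, 20, 77, 25, 41, 87]

Answer: 13 73 49 66 60 20 77 25 41 87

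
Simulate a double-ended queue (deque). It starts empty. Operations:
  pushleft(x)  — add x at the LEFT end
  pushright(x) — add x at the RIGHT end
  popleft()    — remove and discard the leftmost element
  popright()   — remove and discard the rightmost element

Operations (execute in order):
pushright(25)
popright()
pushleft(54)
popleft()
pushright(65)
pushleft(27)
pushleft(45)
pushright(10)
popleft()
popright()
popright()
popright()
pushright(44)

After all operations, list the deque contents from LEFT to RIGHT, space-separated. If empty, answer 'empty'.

pushright(25): [25]
popright(): []
pushleft(54): [54]
popleft(): []
pushright(65): [65]
pushleft(27): [27, 65]
pushleft(45): [45, 27, 65]
pushright(10): [45, 27, 65, 10]
popleft(): [27, 65, 10]
popright(): [27, 65]
popright(): [27]
popright(): []
pushright(44): [44]

Answer: 44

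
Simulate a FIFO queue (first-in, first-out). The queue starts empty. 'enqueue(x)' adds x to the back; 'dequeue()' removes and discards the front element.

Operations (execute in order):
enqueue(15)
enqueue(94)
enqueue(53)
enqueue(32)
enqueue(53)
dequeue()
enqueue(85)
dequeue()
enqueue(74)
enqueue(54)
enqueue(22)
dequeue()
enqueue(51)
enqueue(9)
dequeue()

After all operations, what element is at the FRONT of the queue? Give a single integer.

Answer: 53

Derivation:
enqueue(15): queue = [15]
enqueue(94): queue = [15, 94]
enqueue(53): queue = [15, 94, 53]
enqueue(32): queue = [15, 94, 53, 32]
enqueue(53): queue = [15, 94, 53, 32, 53]
dequeue(): queue = [94, 53, 32, 53]
enqueue(85): queue = [94, 53, 32, 53, 85]
dequeue(): queue = [53, 32, 53, 85]
enqueue(74): queue = [53, 32, 53, 85, 74]
enqueue(54): queue = [53, 32, 53, 85, 74, 54]
enqueue(22): queue = [53, 32, 53, 85, 74, 54, 22]
dequeue(): queue = [32, 53, 85, 74, 54, 22]
enqueue(51): queue = [32, 53, 85, 74, 54, 22, 51]
enqueue(9): queue = [32, 53, 85, 74, 54, 22, 51, 9]
dequeue(): queue = [53, 85, 74, 54, 22, 51, 9]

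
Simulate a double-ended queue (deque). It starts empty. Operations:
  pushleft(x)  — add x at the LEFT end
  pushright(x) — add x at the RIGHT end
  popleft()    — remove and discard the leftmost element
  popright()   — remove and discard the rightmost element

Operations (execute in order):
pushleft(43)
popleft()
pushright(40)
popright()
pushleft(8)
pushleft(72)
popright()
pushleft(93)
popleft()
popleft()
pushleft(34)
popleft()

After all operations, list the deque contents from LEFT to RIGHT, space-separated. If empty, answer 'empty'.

Answer: empty

Derivation:
pushleft(43): [43]
popleft(): []
pushright(40): [40]
popright(): []
pushleft(8): [8]
pushleft(72): [72, 8]
popright(): [72]
pushleft(93): [93, 72]
popleft(): [72]
popleft(): []
pushleft(34): [34]
popleft(): []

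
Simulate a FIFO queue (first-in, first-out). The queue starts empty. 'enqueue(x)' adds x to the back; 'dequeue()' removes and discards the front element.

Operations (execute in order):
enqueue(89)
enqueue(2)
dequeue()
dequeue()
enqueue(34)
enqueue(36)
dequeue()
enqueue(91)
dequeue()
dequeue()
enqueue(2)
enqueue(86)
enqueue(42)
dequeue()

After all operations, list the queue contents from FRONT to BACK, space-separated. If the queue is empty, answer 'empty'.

enqueue(89): [89]
enqueue(2): [89, 2]
dequeue(): [2]
dequeue(): []
enqueue(34): [34]
enqueue(36): [34, 36]
dequeue(): [36]
enqueue(91): [36, 91]
dequeue(): [91]
dequeue(): []
enqueue(2): [2]
enqueue(86): [2, 86]
enqueue(42): [2, 86, 42]
dequeue(): [86, 42]

Answer: 86 42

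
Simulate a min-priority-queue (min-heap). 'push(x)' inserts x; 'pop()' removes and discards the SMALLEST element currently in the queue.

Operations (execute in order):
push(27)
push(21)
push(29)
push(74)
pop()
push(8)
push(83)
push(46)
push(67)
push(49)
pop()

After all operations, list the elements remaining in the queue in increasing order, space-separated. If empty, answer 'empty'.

push(27): heap contents = [27]
push(21): heap contents = [21, 27]
push(29): heap contents = [21, 27, 29]
push(74): heap contents = [21, 27, 29, 74]
pop() → 21: heap contents = [27, 29, 74]
push(8): heap contents = [8, 27, 29, 74]
push(83): heap contents = [8, 27, 29, 74, 83]
push(46): heap contents = [8, 27, 29, 46, 74, 83]
push(67): heap contents = [8, 27, 29, 46, 67, 74, 83]
push(49): heap contents = [8, 27, 29, 46, 49, 67, 74, 83]
pop() → 8: heap contents = [27, 29, 46, 49, 67, 74, 83]

Answer: 27 29 46 49 67 74 83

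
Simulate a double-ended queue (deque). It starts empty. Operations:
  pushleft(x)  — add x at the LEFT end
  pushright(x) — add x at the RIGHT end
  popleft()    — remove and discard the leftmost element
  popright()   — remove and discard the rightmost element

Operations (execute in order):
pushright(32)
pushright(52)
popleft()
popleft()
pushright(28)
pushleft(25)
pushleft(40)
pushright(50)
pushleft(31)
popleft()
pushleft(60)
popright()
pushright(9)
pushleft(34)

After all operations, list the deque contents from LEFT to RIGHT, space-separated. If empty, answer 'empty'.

Answer: 34 60 40 25 28 9

Derivation:
pushright(32): [32]
pushright(52): [32, 52]
popleft(): [52]
popleft(): []
pushright(28): [28]
pushleft(25): [25, 28]
pushleft(40): [40, 25, 28]
pushright(50): [40, 25, 28, 50]
pushleft(31): [31, 40, 25, 28, 50]
popleft(): [40, 25, 28, 50]
pushleft(60): [60, 40, 25, 28, 50]
popright(): [60, 40, 25, 28]
pushright(9): [60, 40, 25, 28, 9]
pushleft(34): [34, 60, 40, 25, 28, 9]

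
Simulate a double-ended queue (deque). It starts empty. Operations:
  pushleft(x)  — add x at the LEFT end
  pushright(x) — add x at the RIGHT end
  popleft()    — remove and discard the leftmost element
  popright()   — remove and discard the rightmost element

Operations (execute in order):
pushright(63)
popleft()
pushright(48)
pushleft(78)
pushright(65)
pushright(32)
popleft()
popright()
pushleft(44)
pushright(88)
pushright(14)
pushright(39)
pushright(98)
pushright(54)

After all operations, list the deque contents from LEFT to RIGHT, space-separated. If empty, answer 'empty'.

Answer: 44 48 65 88 14 39 98 54

Derivation:
pushright(63): [63]
popleft(): []
pushright(48): [48]
pushleft(78): [78, 48]
pushright(65): [78, 48, 65]
pushright(32): [78, 48, 65, 32]
popleft(): [48, 65, 32]
popright(): [48, 65]
pushleft(44): [44, 48, 65]
pushright(88): [44, 48, 65, 88]
pushright(14): [44, 48, 65, 88, 14]
pushright(39): [44, 48, 65, 88, 14, 39]
pushright(98): [44, 48, 65, 88, 14, 39, 98]
pushright(54): [44, 48, 65, 88, 14, 39, 98, 54]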